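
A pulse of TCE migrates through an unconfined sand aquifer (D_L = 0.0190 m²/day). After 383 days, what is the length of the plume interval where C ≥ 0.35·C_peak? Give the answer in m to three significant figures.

11.1 m

The plume is Gaussian with σ = √(2Dt) = √(2 × 0.0190 × 383) = 3.815 m.
C/C_peak = exp(−Δx²/(2σ²)) = 0.35 ⇒ Δx = σ·√(−2 ln 0.35) = 3.815 × 1.449 = 5.528 m.
Width = 2Δx = 11.1 m.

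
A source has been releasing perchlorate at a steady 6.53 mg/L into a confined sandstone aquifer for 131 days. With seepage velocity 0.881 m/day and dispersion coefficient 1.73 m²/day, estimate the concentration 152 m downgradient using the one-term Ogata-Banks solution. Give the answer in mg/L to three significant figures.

For a continuous step input, C/C₀ ≈ ½·erfc((x−vt)/(2√(Dt))).
vt = 0.881 × 131 = 115.411 m and 2√(Dt) = 2√(1.73 × 131) = 30.11 m.
Argument (x−vt)/(2√(Dt)) = (152 − 115.411)/30.11 = 1.215; ½·erfc(1.215) = 0.04287.
C = 6.53 × 0.04287 = 0.280 mg/L.

0.280 mg/L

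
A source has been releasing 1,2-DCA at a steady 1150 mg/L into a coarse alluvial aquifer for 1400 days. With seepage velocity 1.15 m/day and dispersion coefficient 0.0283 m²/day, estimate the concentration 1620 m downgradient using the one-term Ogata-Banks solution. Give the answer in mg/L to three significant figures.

For a continuous step input, C/C₀ ≈ ½·erfc((x−vt)/(2√(Dt))).
vt = 1.15 × 1400 = 1610 m and 2√(Dt) = 2√(0.0283 × 1400) = 12.59 m.
Argument (x−vt)/(2√(Dt)) = (1620 − 1610)/12.59 = 0.7943; ½·erfc(0.7943) = 0.1307.
C = 1150 × 0.1307 = 150 mg/L.

150 mg/L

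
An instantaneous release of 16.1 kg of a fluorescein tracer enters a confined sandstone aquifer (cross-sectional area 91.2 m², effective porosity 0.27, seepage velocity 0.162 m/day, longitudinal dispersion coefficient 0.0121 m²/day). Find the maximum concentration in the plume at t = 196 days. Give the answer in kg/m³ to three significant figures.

0.120 kg/m³

The peak of an instantaneous 1D plume sits at x = vt; there the Gaussian factor is 1 and C_max = M/(n_e·A·√(4πDt)), where n_e·A is the pore area the mass is dissolved in.
√(4πDt) = √(4π × 0.0121 × 196) = 5.459 m, so C_max = 16.1/(0.27 × 91.2 × 5.459) = 0.120 kg/m³.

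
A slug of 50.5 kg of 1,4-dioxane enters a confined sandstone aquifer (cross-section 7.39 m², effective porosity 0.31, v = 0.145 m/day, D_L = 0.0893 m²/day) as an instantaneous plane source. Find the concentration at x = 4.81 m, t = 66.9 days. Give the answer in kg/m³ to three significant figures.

For an instantaneous plane source, C(x,t) = M/(n_e·A·√(4πDt)) · exp(−(x−vt)²/(4Dt)), with n_e·A the pore (flow) area.
Plume center vt = 0.145 × 66.9 = 9.7005 m, so the well at 4.81 m is 4.8905 m upgradient of the peak.
√(4πDt) = 8.665 m, giving peak height M/(n_e·A·√(4πDt)) = 50.5/(0.31 × 7.39 × 8.665) = 2.544 kg/m³.
(x−vt)²/(4Dt) = (-4.8905)²/(4 × 0.0893 × 66.9) = 1.001; exp(−1.001) = 0.3675.
C = 2.544 × 0.3675 = 0.935 kg/m³.

0.935 kg/m³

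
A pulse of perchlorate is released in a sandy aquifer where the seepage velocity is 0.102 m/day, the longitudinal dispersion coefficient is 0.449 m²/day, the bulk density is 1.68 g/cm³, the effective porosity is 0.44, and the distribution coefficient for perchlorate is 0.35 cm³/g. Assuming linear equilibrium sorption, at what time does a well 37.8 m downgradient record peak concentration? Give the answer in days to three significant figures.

Retardation factor R = 1 + ρ_b·K_d/n = 1 + 1.68 × 0.35/0.44 = 2.336.
Sorption retards both mechanisms: v_R = v/R = 0.04366 m/day, D_R = D/R = 0.1922 m²/day.
Peak time from v_R²t² + 2D_R t − x² = 0: t = (√(D_R² + v_R²x²) − D_R)/v_R².
√(D_R² + v_R²x²) = √(0.1922² + 0.04366² × 37.8²) = 1.662; v_R² = 0.001906.
t = (1.662 − 0.1922)/0.001906 = 771 days.

771 days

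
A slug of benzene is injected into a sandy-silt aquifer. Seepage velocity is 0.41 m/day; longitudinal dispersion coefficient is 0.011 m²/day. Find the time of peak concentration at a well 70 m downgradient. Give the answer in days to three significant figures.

171 days

For the 1D instantaneous-source solution, setting ∂C/∂t = 0 at fixed x gives v²t² + 2Dt − x² = 0, so t = (√(D² + v²x²) − D)/v².
√(D² + v²x²) = √(0.011² + 0.41² × 70²) = 28.70; v² = 0.1681.
t = (28.70 − 0.011)/0.1681 = 171 days (vs. the pure-advection estimate x/v = 171 d).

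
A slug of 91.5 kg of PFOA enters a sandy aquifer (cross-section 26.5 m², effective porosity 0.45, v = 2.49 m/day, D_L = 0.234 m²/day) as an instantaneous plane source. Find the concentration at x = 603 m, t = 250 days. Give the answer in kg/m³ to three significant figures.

For an instantaneous plane source, C(x,t) = M/(n_e·A·√(4πDt)) · exp(−(x−vt)²/(4Dt)), with n_e·A the pore (flow) area.
Plume center vt = 2.49 × 250 = 622.5 m, so the well at 603 m is 19.5 m upgradient of the peak.
√(4πDt) = 27.11 m, giving peak height M/(n_e·A·√(4πDt)) = 91.5/(0.45 × 26.5 × 27.11) = 0.2830 kg/m³.
(x−vt)²/(4Dt) = (-19.5)²/(4 × 0.234 × 250) = 1.625; exp(−1.625) = 0.1969.
C = 0.2830 × 0.1969 = 0.0557 kg/m³.

0.0557 kg/m³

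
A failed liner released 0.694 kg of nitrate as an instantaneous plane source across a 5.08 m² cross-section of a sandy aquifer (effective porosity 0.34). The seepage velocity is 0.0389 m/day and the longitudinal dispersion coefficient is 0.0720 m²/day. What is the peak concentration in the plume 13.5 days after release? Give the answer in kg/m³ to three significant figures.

0.115 kg/m³

The peak of an instantaneous 1D plume sits at x = vt; there the Gaussian factor is 1 and C_max = M/(n_e·A·√(4πDt)), where n_e·A is the pore area the mass is dissolved in.
√(4πDt) = √(4π × 0.0720 × 13.5) = 3.495 m, so C_max = 0.694/(0.34 × 5.08 × 3.495) = 0.115 kg/m³.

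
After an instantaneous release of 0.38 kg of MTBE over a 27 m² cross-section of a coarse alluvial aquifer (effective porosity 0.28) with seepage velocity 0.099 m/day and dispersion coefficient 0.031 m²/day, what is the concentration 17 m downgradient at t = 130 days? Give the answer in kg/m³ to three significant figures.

0.00245 kg/m³

For an instantaneous plane source, C(x,t) = M/(n_e·A·√(4πDt)) · exp(−(x−vt)²/(4Dt)), with n_e·A the pore (flow) area.
Plume center vt = 0.099 × 130 = 12.87 m, so the well at 17 m is 4.13 m downgradient of the peak.
√(4πDt) = 7.116 m, giving peak height M/(n_e·A·√(4πDt)) = 0.38/(0.28 × 27 × 7.116) = 0.007064 kg/m³.
(x−vt)²/(4Dt) = (4.13)²/(4 × 0.031 × 130) = 1.058; exp(−1.058) = 0.3471.
C = 0.007064 × 0.3471 = 0.00245 kg/m³.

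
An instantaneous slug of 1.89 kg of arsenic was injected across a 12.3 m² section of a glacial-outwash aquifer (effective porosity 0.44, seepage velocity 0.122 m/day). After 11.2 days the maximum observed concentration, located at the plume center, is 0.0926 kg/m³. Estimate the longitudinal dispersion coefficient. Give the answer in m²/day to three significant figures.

0.101 m²/day

At the plume center C_max = M/(n_e·A·√(4πDt)), so D = M²/(4πt·(n_e·A·C_max)²).
n_e·A·C_max = 0.44 × 12.3 × 0.0926 = 0.5012 kg/m.
D = 1.89²/(4π × 11.2 × 0.5012²) = 0.101 m²/day.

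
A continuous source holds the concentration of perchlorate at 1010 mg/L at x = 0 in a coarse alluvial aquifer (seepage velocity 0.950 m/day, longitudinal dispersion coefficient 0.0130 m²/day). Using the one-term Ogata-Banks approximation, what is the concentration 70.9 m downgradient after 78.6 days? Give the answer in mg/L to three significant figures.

1010 mg/L

For a continuous step input, C/C₀ ≈ ½·erfc((x−vt)/(2√(Dt))).
vt = 0.950 × 78.6 = 74.67 m and 2√(Dt) = 2√(0.0130 × 78.6) = 2.022 m.
Argument (x−vt)/(2√(Dt)) = (70.9 − 74.67)/2.022 = -1.864; ½·erfc(-1.864) = 0.9958.
C = 1010 × 0.9958 = 1010 mg/L.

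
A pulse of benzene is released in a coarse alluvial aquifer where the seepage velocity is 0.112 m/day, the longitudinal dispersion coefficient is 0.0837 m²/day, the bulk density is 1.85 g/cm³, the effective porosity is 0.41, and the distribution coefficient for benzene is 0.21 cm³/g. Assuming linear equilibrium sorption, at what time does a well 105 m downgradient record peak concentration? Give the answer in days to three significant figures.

1810 days

Retardation factor R = 1 + ρ_b·K_d/n = 1 + 1.85 × 0.21/0.41 = 1.948.
Sorption retards both mechanisms: v_R = v/R = 0.05749 m/day, D_R = D/R = 0.04297 m²/day.
Peak time from v_R²t² + 2D_R t − x² = 0: t = (√(D_R² + v_R²x²) − D_R)/v_R².
√(D_R² + v_R²x²) = √(0.04297² + 0.05749² × 105²) = 6.037; v_R² = 0.003305.
t = (6.037 − 0.04297)/0.003305 = 1810 days.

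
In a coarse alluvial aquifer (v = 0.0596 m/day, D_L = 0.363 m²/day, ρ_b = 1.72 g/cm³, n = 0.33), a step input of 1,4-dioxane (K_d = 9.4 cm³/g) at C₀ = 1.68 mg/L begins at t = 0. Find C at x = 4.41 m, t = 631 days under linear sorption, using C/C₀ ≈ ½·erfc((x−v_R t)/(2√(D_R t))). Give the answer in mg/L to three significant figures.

0.191 mg/L

Retardation factor R = 1 + ρ_b·K_d/n = 1 + 1.72 × 9.4/0.33 = 49.99.
Sorption retards both mechanisms: v_R = v/R = 0.001192 m/day, D_R = D/R = 0.007261 m²/day.
v_R·t = 0.001192 × 631 = 0.752152 m; 2√(D_R t) = 4.281 m; argument = (4.41 − 0.752152)/4.281 = 0.8544.
C = C₀ × ½·erfc(0.8544) = 1.68 × 0.1135 = 0.191 mg/L.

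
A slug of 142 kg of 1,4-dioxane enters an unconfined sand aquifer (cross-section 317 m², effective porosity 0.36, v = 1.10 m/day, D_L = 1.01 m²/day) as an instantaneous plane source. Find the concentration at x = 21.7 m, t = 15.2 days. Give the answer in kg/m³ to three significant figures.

0.0598 kg/m³

For an instantaneous plane source, C(x,t) = M/(n_e·A·√(4πDt)) · exp(−(x−vt)²/(4Dt)), with n_e·A the pore (flow) area.
Plume center vt = 1.10 × 15.2 = 16.72 m, so the well at 21.7 m is 4.98 m downgradient of the peak.
√(4πDt) = 13.89 m, giving peak height M/(n_e·A·√(4πDt)) = 142/(0.36 × 317 × 13.89) = 0.08958 kg/m³.
(x−vt)²/(4Dt) = (4.98)²/(4 × 1.01 × 15.2) = 0.4039; exp(−0.4039) = 0.6677.
C = 0.08958 × 0.6677 = 0.0598 kg/m³.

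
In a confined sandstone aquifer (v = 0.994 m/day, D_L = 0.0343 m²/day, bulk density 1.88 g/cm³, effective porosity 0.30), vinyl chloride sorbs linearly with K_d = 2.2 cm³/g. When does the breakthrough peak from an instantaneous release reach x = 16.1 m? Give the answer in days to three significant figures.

239 days

Retardation factor R = 1 + ρ_b·K_d/n = 1 + 1.88 × 2.2/0.30 = 14.79.
Sorption retards both mechanisms: v_R = v/R = 0.06721 m/day, D_R = D/R = 0.002319 m²/day.
Peak time from v_R²t² + 2D_R t − x² = 0: t = (√(D_R² + v_R²x²) − D_R)/v_R².
√(D_R² + v_R²x²) = √(0.002319² + 0.06721² × 16.1²) = 1.082; v_R² = 0.004517.
t = (1.082 − 0.002319)/0.004517 = 239 days.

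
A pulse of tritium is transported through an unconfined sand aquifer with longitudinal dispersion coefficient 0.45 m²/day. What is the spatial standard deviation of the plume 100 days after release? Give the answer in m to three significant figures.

Dispersive spreading gives a Gaussian with σ² = 2Dt; advection only shifts the center.
σ = √(2 × 0.45 × 100) = 9.49 m.

9.49 m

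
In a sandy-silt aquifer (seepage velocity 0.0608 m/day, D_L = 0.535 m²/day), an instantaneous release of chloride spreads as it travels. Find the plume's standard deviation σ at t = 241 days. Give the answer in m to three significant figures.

Dispersive spreading gives a Gaussian with σ² = 2Dt; advection only shifts the center.
σ = √(2 × 0.535 × 241) = 16.1 m.

16.1 m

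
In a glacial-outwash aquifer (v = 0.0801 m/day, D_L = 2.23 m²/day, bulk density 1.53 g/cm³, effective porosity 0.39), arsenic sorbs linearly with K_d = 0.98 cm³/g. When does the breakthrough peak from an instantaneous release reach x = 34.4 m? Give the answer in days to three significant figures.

993 days

Retardation factor R = 1 + ρ_b·K_d/n = 1 + 1.53 × 0.98/0.39 = 4.845.
Sorption retards both mechanisms: v_R = v/R = 0.01653 m/day, D_R = D/R = 0.4603 m²/day.
Peak time from v_R²t² + 2D_R t − x² = 0: t = (√(D_R² + v_R²x²) − D_R)/v_R².
√(D_R² + v_R²x²) = √(0.4603² + 0.01653² × 34.4²) = 0.7316; v_R² = 0.0002732.
t = (0.7316 − 0.4603)/0.0002732 = 993 days.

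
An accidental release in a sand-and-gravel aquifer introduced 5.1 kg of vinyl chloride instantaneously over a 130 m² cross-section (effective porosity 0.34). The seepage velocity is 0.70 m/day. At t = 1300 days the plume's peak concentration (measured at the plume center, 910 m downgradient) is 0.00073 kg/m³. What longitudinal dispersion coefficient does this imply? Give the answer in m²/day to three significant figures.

At the plume center C_max = M/(n_e·A·√(4πDt)), so D = M²/(4πt·(n_e·A·C_max)²).
n_e·A·C_max = 0.34 × 130 × 0.00073 = 0.03227 kg/m.
D = 5.1²/(4π × 1300 × 0.03227²) = 1.53 m²/day.

1.53 m²/day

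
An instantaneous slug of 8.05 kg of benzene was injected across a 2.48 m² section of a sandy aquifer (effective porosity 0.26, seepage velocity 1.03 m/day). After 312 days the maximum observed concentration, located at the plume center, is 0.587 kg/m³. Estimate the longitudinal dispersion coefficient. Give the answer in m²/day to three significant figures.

0.115 m²/day

At the plume center C_max = M/(n_e·A·√(4πDt)), so D = M²/(4πt·(n_e·A·C_max)²).
n_e·A·C_max = 0.26 × 2.48 × 0.587 = 0.3785 kg/m.
D = 8.05²/(4π × 312 × 0.3785²) = 0.115 m²/day.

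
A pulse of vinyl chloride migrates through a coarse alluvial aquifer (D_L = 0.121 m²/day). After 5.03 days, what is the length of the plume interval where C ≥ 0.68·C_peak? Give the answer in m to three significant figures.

1.94 m

The plume is Gaussian with σ = √(2Dt) = √(2 × 0.121 × 5.03) = 1.103 m.
C/C_peak = exp(−Δx²/(2σ²)) = 0.68 ⇒ Δx = σ·√(−2 ln 0.68) = 1.103 × 0.8783 = 0.9688 m.
Width = 2Δx = 1.94 m.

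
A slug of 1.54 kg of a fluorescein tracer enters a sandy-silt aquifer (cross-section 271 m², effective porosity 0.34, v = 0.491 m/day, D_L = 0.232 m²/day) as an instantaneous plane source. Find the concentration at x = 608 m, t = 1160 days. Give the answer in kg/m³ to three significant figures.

For an instantaneous plane source, C(x,t) = M/(n_e·A·√(4πDt)) · exp(−(x−vt)²/(4Dt)), with n_e·A the pore (flow) area.
Plume center vt = 0.491 × 1160 = 569.56 m, so the well at 608 m is 38.44 m downgradient of the peak.
√(4πDt) = 58.15 m, giving peak height M/(n_e·A·√(4πDt)) = 1.54/(0.34 × 271 × 58.15) = 0.0002874 kg/m³.
(x−vt)²/(4Dt) = (38.44)²/(4 × 0.232 × 1160) = 1.373; exp(−1.373) = 0.2533.
C = 0.0002874 × 0.2533 = 7.28e-05 kg/m³.

7.28e-05 kg/m³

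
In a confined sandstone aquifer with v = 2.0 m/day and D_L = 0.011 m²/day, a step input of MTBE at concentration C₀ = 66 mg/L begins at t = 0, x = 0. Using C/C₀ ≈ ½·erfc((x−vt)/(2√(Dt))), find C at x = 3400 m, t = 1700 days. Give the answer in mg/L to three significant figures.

33.0 mg/L

For a continuous step input, C/C₀ ≈ ½·erfc((x−vt)/(2√(Dt))).
vt = 2.0 × 1700 = 3400 m and 2√(Dt) = 2√(0.011 × 1700) = 8.649 m.
Argument (x−vt)/(2√(Dt)) = (3400 − 3400)/8.649 = 0; ½·erfc(0) = 0.5000.
C = 66 × 0.5000 = 33.0 mg/L.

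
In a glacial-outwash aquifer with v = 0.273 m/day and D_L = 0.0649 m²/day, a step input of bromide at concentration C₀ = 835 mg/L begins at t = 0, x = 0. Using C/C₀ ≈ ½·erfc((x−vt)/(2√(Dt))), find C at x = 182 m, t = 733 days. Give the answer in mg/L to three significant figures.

809 mg/L

For a continuous step input, C/C₀ ≈ ½·erfc((x−vt)/(2√(Dt))).
vt = 0.273 × 733 = 200.109 m and 2√(Dt) = 2√(0.0649 × 733) = 13.79 m.
Argument (x−vt)/(2√(Dt)) = (182 − 200.109)/13.79 = -1.313; ½·erfc(-1.313) = 0.9683.
C = 835 × 0.9683 = 809 mg/L.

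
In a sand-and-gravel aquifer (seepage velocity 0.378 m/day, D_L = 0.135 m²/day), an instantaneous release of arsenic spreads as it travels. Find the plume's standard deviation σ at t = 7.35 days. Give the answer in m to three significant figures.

1.41 m

Dispersive spreading gives a Gaussian with σ² = 2Dt; advection only shifts the center.
σ = √(2 × 0.135 × 7.35) = 1.41 m.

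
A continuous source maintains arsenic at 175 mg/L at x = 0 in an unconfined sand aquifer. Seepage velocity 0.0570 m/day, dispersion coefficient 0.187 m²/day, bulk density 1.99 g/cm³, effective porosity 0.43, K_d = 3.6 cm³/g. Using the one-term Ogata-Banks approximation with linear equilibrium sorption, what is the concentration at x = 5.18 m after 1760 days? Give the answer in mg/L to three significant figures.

Retardation factor R = 1 + ρ_b·K_d/n = 1 + 1.99 × 3.6/0.43 = 17.66.
Sorption retards both mechanisms: v_R = v/R = 0.003228 m/day, D_R = D/R = 0.01059 m²/day.
v_R·t = 0.003228 × 1760 = 5.68128 m; 2√(D_R t) = 8.634 m; argument = (5.18 − 5.68128)/8.634 = -0.05806.
C = C₀ × ½·erfc(-0.05806) = 175 × 0.5327 = 93.2 mg/L.

93.2 mg/L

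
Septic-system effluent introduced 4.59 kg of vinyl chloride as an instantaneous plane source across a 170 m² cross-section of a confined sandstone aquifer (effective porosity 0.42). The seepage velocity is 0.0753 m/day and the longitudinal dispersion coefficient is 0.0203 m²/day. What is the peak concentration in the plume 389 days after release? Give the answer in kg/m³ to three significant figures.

0.00645 kg/m³

The peak of an instantaneous 1D plume sits at x = vt; there the Gaussian factor is 1 and C_max = M/(n_e·A·√(4πDt)), where n_e·A is the pore area the mass is dissolved in.
√(4πDt) = √(4π × 0.0203 × 389) = 9.962 m, so C_max = 4.59/(0.42 × 170 × 9.962) = 0.00645 kg/m³.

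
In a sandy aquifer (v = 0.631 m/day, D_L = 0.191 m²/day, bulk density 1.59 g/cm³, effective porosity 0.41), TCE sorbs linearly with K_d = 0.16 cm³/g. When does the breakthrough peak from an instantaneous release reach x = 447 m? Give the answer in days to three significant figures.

1150 days

Retardation factor R = 1 + ρ_b·K_d/n = 1 + 1.59 × 0.16/0.41 = 1.620.
Sorption retards both mechanisms: v_R = v/R = 0.3895 m/day, D_R = D/R = 0.1179 m²/day.
Peak time from v_R²t² + 2D_R t − x² = 0: t = (√(D_R² + v_R²x²) − D_R)/v_R².
√(D_R² + v_R²x²) = √(0.1179² + 0.3895² × 447²) = 174.1; v_R² = 0.1517.
t = (174.1 − 0.1179)/0.1517 = 1150 days.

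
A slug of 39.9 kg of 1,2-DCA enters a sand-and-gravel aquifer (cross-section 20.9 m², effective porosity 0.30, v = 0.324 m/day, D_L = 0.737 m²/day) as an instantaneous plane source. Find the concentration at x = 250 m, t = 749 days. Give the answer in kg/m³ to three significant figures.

0.0746 kg/m³

For an instantaneous plane source, C(x,t) = M/(n_e·A·√(4πDt)) · exp(−(x−vt)²/(4Dt)), with n_e·A the pore (flow) area.
Plume center vt = 0.324 × 749 = 242.676 m, so the well at 250 m is 7.324 m downgradient of the peak.
√(4πDt) = 83.29 m, giving peak height M/(n_e·A·√(4πDt)) = 39.9/(0.30 × 20.9 × 83.29) = 0.07640 kg/m³.
(x−vt)²/(4Dt) = (7.324)²/(4 × 0.737 × 749) = 0.02429; exp(−0.02429) = 0.9760.
C = 0.07640 × 0.9760 = 0.0746 kg/m³.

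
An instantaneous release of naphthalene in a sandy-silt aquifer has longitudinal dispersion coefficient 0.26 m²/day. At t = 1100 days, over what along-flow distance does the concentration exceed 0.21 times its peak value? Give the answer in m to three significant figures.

84.5 m

The plume is Gaussian with σ = √(2Dt) = √(2 × 0.26 × 1100) = 23.92 m.
C/C_peak = exp(−Δx²/(2σ²)) = 0.21 ⇒ Δx = σ·√(−2 ln 0.21) = 23.92 × 1.767 = 42.27 m.
Width = 2Δx = 84.5 m.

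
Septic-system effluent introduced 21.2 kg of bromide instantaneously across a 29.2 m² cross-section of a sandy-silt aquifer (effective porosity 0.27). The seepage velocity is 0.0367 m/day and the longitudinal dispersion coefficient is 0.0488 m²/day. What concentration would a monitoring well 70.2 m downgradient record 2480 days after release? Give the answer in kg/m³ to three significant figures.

0.0282 kg/m³

For an instantaneous plane source, C(x,t) = M/(n_e·A·√(4πDt)) · exp(−(x−vt)²/(4Dt)), with n_e·A the pore (flow) area.
Plume center vt = 0.0367 × 2480 = 91.016 m, so the well at 70.2 m is 20.816 m upgradient of the peak.
√(4πDt) = 39.00 m, giving peak height M/(n_e·A·√(4πDt)) = 21.2/(0.27 × 29.2 × 39.00) = 0.06895 kg/m³.
(x−vt)²/(4Dt) = (-20.816)²/(4 × 0.0488 × 2480) = 0.8951; exp(−0.8951) = 0.4086.
C = 0.06895 × 0.4086 = 0.0282 kg/m³.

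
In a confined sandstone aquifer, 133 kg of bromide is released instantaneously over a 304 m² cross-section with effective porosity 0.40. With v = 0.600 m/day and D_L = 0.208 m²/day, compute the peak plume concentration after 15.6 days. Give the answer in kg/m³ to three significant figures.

0.171 kg/m³

The peak of an instantaneous 1D plume sits at x = vt; there the Gaussian factor is 1 and C_max = M/(n_e·A·√(4πDt)), where n_e·A is the pore area the mass is dissolved in.
√(4πDt) = √(4π × 0.208 × 15.6) = 6.386 m, so C_max = 133/(0.40 × 304 × 6.386) = 0.171 kg/m³.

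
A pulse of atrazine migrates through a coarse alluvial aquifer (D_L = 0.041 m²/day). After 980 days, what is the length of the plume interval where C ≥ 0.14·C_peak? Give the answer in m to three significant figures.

35.6 m

The plume is Gaussian with σ = √(2Dt) = √(2 × 0.041 × 980) = 8.964 m.
C/C_peak = exp(−Δx²/(2σ²)) = 0.14 ⇒ Δx = σ·√(−2 ln 0.14) = 8.964 × 1.983 = 17.78 m.
Width = 2Δx = 35.6 m.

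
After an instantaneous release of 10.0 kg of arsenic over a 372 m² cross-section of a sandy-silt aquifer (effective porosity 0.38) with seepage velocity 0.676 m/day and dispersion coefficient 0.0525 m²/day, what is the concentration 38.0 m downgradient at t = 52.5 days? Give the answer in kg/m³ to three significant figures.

For an instantaneous plane source, C(x,t) = M/(n_e·A·√(4πDt)) · exp(−(x−vt)²/(4Dt)), with n_e·A the pore (flow) area.
Plume center vt = 0.676 × 52.5 = 35.49 m, so the well at 38.0 m is 2.51 m downgradient of the peak.
√(4πDt) = 5.885 m, giving peak height M/(n_e·A·√(4πDt)) = 10.0/(0.38 × 372 × 5.885) = 0.01202 kg/m³.
(x−vt)²/(4Dt) = (2.51)²/(4 × 0.0525 × 52.5) = 0.5714; exp(−0.5714) = 0.5647.
C = 0.01202 × 0.5647 = 0.00679 kg/m³.

0.00679 kg/m³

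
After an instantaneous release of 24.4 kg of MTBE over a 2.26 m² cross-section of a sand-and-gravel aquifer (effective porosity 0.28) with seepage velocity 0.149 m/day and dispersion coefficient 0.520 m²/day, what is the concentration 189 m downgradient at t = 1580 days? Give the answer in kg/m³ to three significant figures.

For an instantaneous plane source, C(x,t) = M/(n_e·A·√(4πDt)) · exp(−(x−vt)²/(4Dt)), with n_e·A the pore (flow) area.
Plume center vt = 0.149 × 1580 = 235.42 m, so the well at 189 m is 46.42 m upgradient of the peak.
√(4πDt) = 101.6 m, giving peak height M/(n_e·A·√(4πDt)) = 24.4/(0.28 × 2.26 × 101.6) = 0.3795 kg/m³.
(x−vt)²/(4Dt) = (-46.42)²/(4 × 0.520 × 1580) = 0.6557; exp(−0.6557) = 0.5191.
C = 0.3795 × 0.5191 = 0.197 kg/m³.

0.197 kg/m³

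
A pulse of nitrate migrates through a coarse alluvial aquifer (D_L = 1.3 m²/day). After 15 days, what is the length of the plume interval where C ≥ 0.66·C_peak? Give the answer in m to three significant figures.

The plume is Gaussian with σ = √(2Dt) = √(2 × 1.3 × 15) = 6.245 m.
C/C_peak = exp(−Δx²/(2σ²)) = 0.66 ⇒ Δx = σ·√(−2 ln 0.66) = 6.245 × 0.9116 = 5.693 m.
Width = 2Δx = 11.4 m.

11.4 m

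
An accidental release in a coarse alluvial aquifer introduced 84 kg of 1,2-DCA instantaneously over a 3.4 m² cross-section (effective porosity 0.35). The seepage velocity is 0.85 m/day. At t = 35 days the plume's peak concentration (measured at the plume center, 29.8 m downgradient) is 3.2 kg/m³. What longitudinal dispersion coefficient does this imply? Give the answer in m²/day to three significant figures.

1.11 m²/day

At the plume center C_max = M/(n_e·A·√(4πDt)), so D = M²/(4πt·(n_e·A·C_max)²).
n_e·A·C_max = 0.35 × 3.4 × 3.2 = 3.808 kg/m.
D = 84²/(4π × 35 × 3.808²) = 1.11 m²/day.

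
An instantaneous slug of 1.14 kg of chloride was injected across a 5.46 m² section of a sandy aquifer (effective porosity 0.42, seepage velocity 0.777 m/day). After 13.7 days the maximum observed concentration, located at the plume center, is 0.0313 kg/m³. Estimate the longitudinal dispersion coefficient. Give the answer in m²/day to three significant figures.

At the plume center C_max = M/(n_e·A·√(4πDt)), so D = M²/(4πt·(n_e·A·C_max)²).
n_e·A·C_max = 0.42 × 5.46 × 0.0313 = 0.07178 kg/m.
D = 1.14²/(4π × 13.7 × 0.07178²) = 1.47 m²/day.

1.47 m²/day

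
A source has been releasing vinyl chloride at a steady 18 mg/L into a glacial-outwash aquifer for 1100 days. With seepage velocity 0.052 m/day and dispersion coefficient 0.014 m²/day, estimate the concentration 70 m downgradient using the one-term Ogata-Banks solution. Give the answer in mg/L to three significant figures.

0.190 mg/L

For a continuous step input, C/C₀ ≈ ½·erfc((x−vt)/(2√(Dt))).
vt = 0.052 × 1100 = 57.2 m and 2√(Dt) = 2√(0.014 × 1100) = 7.849 m.
Argument (x−vt)/(2√(Dt)) = (70 − 57.2)/7.849 = 1.631; ½·erfc(1.631) = 0.01054.
C = 18 × 0.01054 = 0.190 mg/L.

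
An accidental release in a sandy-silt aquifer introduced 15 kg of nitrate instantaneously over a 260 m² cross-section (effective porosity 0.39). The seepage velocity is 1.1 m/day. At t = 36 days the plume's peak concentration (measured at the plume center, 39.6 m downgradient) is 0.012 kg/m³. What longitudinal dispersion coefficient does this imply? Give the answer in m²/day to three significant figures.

0.336 m²/day

At the plume center C_max = M/(n_e·A·√(4πDt)), so D = M²/(4πt·(n_e·A·C_max)²).
n_e·A·C_max = 0.39 × 260 × 0.012 = 1.217 kg/m.
D = 15²/(4π × 36 × 1.217²) = 0.336 m²/day.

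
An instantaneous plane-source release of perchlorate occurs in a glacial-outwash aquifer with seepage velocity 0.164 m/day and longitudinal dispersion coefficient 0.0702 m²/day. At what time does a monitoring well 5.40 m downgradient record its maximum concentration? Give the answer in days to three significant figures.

For the 1D instantaneous-source solution, setting ∂C/∂t = 0 at fixed x gives v²t² + 2Dt − x² = 0, so t = (√(D² + v²x²) − D)/v².
√(D² + v²x²) = √(0.0702² + 0.164² × 5.40²) = 0.8884; v² = 0.026896.
t = (0.8884 − 0.0702)/0.026896 = 30.4 days (vs. the pure-advection estimate x/v = 32.9 d).

30.4 days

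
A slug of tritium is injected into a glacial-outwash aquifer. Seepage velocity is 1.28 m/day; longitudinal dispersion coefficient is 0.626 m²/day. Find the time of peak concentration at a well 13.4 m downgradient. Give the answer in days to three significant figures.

10.1 days

For the 1D instantaneous-source solution, setting ∂C/∂t = 0 at fixed x gives v²t² + 2Dt − x² = 0, so t = (√(D² + v²x²) − D)/v².
√(D² + v²x²) = √(0.626² + 1.28² × 13.4²) = 17.16; v² = 1.6384.
t = (17.16 − 0.626)/1.6384 = 10.1 days (vs. the pure-advection estimate x/v = 10.5 d).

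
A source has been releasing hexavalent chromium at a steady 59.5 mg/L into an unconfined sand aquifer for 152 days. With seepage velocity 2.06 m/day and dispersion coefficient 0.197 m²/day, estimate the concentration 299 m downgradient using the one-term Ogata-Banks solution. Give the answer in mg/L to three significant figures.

57.5 mg/L

For a continuous step input, C/C₀ ≈ ½·erfc((x−vt)/(2√(Dt))).
vt = 2.06 × 152 = 313.12 m and 2√(Dt) = 2√(0.197 × 152) = 10.94 m.
Argument (x−vt)/(2√(Dt)) = (299 − 313.12)/10.94 = -1.291; ½·erfc(-1.291) = 0.9661.
C = 59.5 × 0.9661 = 57.5 mg/L.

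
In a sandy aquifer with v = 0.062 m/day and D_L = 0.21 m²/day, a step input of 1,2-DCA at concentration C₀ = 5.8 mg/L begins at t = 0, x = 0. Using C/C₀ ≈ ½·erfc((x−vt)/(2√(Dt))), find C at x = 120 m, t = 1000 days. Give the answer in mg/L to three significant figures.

0.0135 mg/L

For a continuous step input, C/C₀ ≈ ½·erfc((x−vt)/(2√(Dt))).
vt = 0.062 × 1000 = 62 m and 2√(Dt) = 2√(0.21 × 1000) = 28.98 m.
Argument (x−vt)/(2√(Dt)) = (120 − 62)/28.98 = 2.001; ½·erfc(2.001) = 0.002329.
C = 5.8 × 0.002329 = 0.0135 mg/L.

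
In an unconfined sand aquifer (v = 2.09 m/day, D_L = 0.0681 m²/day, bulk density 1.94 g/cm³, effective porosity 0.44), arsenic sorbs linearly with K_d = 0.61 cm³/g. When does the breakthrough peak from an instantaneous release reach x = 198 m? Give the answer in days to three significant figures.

Retardation factor R = 1 + ρ_b·K_d/n = 1 + 1.94 × 0.61/0.44 = 3.690.
Sorption retards both mechanisms: v_R = v/R = 0.5664 m/day, D_R = D/R = 0.01846 m²/day.
Peak time from v_R²t² + 2D_R t − x² = 0: t = (√(D_R² + v_R²x²) − D_R)/v_R².
√(D_R² + v_R²x²) = √(0.01846² + 0.5664² × 198²) = 112.1; v_R² = 0.3208.
t = (112.1 − 0.01846)/0.3208 = 349 days.

349 days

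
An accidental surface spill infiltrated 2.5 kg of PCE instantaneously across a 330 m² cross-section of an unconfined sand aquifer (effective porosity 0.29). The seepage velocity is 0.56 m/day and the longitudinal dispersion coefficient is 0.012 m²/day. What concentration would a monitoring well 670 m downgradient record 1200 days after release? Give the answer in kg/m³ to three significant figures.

0.00181 kg/m³

For an instantaneous plane source, C(x,t) = M/(n_e·A·√(4πDt)) · exp(−(x−vt)²/(4Dt)), with n_e·A the pore (flow) area.
Plume center vt = 0.56 × 1200 = 672 m, so the well at 670 m is 2 m upgradient of the peak.
√(4πDt) = 13.45 m, giving peak height M/(n_e·A·√(4πDt)) = 2.5/(0.29 × 330 × 13.45) = 0.001942 kg/m³.
(x−vt)²/(4Dt) = (-2)²/(4 × 0.012 × 1200) = 0.06944; exp(−0.06944) = 0.9329.
C = 0.001942 × 0.9329 = 0.00181 kg/m³.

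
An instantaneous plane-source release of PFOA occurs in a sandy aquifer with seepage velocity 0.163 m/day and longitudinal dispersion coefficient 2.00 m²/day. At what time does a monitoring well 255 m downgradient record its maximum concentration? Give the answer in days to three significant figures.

1490 days

For the 1D instantaneous-source solution, setting ∂C/∂t = 0 at fixed x gives v²t² + 2Dt − x² = 0, so t = (√(D² + v²x²) − D)/v².
√(D² + v²x²) = √(2.00² + 0.163² × 255²) = 41.61; v² = 0.026569.
t = (41.61 − 2.00)/0.026569 = 1490 days (vs. the pure-advection estimate x/v = 1560 d).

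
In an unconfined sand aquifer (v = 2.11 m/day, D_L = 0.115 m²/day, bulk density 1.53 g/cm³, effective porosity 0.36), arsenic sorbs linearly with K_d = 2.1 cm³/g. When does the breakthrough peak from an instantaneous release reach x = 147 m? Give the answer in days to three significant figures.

Retardation factor R = 1 + ρ_b·K_d/n = 1 + 1.53 × 2.1/0.36 = 9.925.
Sorption retards both mechanisms: v_R = v/R = 0.2126 m/day, D_R = D/R = 0.01159 m²/day.
Peak time from v_R²t² + 2D_R t − x² = 0: t = (√(D_R² + v_R²x²) − D_R)/v_R².
√(D_R² + v_R²x²) = √(0.01159² + 0.2126² × 147²) = 31.25; v_R² = 0.04520.
t = (31.25 − 0.01159)/0.04520 = 691 days.

691 days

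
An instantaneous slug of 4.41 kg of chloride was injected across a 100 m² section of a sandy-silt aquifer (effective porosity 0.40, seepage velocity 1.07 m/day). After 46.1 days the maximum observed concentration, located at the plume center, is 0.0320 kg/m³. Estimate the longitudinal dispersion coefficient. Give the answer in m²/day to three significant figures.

0.0205 m²/day

At the plume center C_max = M/(n_e·A·√(4πDt)), so D = M²/(4πt·(n_e·A·C_max)²).
n_e·A·C_max = 0.40 × 100 × 0.0320 = 1.280 kg/m.
D = 4.41²/(4π × 46.1 × 1.280²) = 0.0205 m²/day.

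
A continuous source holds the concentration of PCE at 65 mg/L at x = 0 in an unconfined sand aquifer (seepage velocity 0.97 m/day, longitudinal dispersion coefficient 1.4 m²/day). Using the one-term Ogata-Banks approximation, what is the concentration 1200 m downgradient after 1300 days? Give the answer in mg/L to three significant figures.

54.9 mg/L

For a continuous step input, C/C₀ ≈ ½·erfc((x−vt)/(2√(Dt))).
vt = 0.97 × 1300 = 1261 m and 2√(Dt) = 2√(1.4 × 1300) = 85.32 m.
Argument (x−vt)/(2√(Dt)) = (1200 − 1261)/85.32 = -0.7150; ½·erfc(-0.7150) = 0.8440.
C = 65 × 0.8440 = 54.9 mg/L.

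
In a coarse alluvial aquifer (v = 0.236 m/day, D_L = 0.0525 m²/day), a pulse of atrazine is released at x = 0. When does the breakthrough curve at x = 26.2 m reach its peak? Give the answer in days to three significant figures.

110 days

For the 1D instantaneous-source solution, setting ∂C/∂t = 0 at fixed x gives v²t² + 2Dt − x² = 0, so t = (√(D² + v²x²) − D)/v².
√(D² + v²x²) = √(0.0525² + 0.236² × 26.2²) = 6.183; v² = 0.055696.
t = (6.183 − 0.0525)/0.055696 = 110 days (vs. the pure-advection estimate x/v = 111 d).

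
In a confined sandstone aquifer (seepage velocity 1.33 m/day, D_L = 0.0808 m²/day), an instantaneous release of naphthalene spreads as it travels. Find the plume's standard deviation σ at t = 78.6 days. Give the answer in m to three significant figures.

3.56 m

Dispersive spreading gives a Gaussian with σ² = 2Dt; advection only shifts the center.
σ = √(2 × 0.0808 × 78.6) = 3.56 m.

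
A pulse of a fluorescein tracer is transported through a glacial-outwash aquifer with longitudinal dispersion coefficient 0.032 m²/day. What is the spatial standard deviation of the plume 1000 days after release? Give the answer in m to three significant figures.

8.00 m

Dispersive spreading gives a Gaussian with σ² = 2Dt; advection only shifts the center.
σ = √(2 × 0.032 × 1000) = 8.00 m.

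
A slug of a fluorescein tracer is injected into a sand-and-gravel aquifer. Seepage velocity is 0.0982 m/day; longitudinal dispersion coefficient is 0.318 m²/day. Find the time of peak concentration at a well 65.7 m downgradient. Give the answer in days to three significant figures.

637 days

For the 1D instantaneous-source solution, setting ∂C/∂t = 0 at fixed x gives v²t² + 2Dt − x² = 0, so t = (√(D² + v²x²) − D)/v².
√(D² + v²x²) = √(0.318² + 0.0982² × 65.7²) = 6.460; v² = 0.00964324.
t = (6.460 − 0.318)/0.00964324 = 637 days (vs. the pure-advection estimate x/v = 669 d).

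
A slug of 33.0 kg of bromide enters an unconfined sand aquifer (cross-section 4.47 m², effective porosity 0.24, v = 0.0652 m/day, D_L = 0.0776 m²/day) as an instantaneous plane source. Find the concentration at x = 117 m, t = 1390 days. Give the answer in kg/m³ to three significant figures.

For an instantaneous plane source, C(x,t) = M/(n_e·A·√(4πDt)) · exp(−(x−vt)²/(4Dt)), with n_e·A the pore (flow) area.
Plume center vt = 0.0652 × 1390 = 90.628 m, so the well at 117 m is 26.372 m downgradient of the peak.
√(4πDt) = 36.82 m, giving peak height M/(n_e·A·√(4πDt)) = 33.0/(0.24 × 4.47 × 36.82) = 0.8354 kg/m³.
(x−vt)²/(4Dt) = (26.372)²/(4 × 0.0776 × 1390) = 1.612; exp(−1.612) = 0.1995.
C = 0.8354 × 0.1995 = 0.167 kg/m³.

0.167 kg/m³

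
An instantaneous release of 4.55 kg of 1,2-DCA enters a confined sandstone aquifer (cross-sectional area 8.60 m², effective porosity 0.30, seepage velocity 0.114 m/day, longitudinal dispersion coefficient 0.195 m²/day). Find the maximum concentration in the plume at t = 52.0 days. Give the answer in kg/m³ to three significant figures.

0.156 kg/m³

The peak of an instantaneous 1D plume sits at x = vt; there the Gaussian factor is 1 and C_max = M/(n_e·A·√(4πDt)), where n_e·A is the pore area the mass is dissolved in.
√(4πDt) = √(4π × 0.195 × 52.0) = 11.29 m, so C_max = 4.55/(0.30 × 8.60 × 11.29) = 0.156 kg/m³.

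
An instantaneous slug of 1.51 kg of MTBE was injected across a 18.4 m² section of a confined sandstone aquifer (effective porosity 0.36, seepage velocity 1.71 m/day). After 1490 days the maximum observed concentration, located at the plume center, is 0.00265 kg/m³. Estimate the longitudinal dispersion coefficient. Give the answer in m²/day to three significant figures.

0.395 m²/day

At the plume center C_max = M/(n_e·A·√(4πDt)), so D = M²/(4πt·(n_e·A·C_max)²).
n_e·A·C_max = 0.36 × 18.4 × 0.00265 = 0.01755 kg/m.
D = 1.51²/(4π × 1490 × 0.01755²) = 0.395 m²/day.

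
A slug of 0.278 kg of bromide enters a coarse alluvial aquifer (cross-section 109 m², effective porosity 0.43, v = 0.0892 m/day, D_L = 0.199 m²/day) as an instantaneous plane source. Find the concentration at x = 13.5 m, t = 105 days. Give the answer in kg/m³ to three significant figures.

0.000298 kg/m³

For an instantaneous plane source, C(x,t) = M/(n_e·A·√(4πDt)) · exp(−(x−vt)²/(4Dt)), with n_e·A the pore (flow) area.
Plume center vt = 0.0892 × 105 = 9.366 m, so the well at 13.5 m is 4.134 m downgradient of the peak.
√(4πDt) = 16.20 m, giving peak height M/(n_e·A·√(4πDt)) = 0.278/(0.43 × 109 × 16.20) = 0.0003661 kg/m³.
(x−vt)²/(4Dt) = (4.134)²/(4 × 0.199 × 105) = 0.2045; exp(−0.2045) = 0.8151.
C = 0.0003661 × 0.8151 = 0.000298 kg/m³.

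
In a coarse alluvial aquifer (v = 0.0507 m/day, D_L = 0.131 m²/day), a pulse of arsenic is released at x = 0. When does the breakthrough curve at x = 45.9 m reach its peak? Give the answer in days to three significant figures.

856 days

For the 1D instantaneous-source solution, setting ∂C/∂t = 0 at fixed x gives v²t² + 2Dt − x² = 0, so t = (√(D² + v²x²) − D)/v².
√(D² + v²x²) = √(0.131² + 0.0507² × 45.9²) = 2.331; v² = 0.00257049.
t = (2.331 − 0.131)/0.00257049 = 856 days (vs. the pure-advection estimate x/v = 905 d).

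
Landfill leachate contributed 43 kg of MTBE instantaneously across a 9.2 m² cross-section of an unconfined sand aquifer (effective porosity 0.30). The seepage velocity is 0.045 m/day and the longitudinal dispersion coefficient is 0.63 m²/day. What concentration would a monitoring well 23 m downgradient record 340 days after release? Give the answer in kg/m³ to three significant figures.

0.280 kg/m³

For an instantaneous plane source, C(x,t) = M/(n_e·A·√(4πDt)) · exp(−(x−vt)²/(4Dt)), with n_e·A the pore (flow) area.
Plume center vt = 0.045 × 340 = 15.3 m, so the well at 23 m is 7.7 m downgradient of the peak.
√(4πDt) = 51.88 m, giving peak height M/(n_e·A·√(4πDt)) = 43/(0.30 × 9.2 × 51.88) = 0.3003 kg/m³.
(x−vt)²/(4Dt) = (7.7)²/(4 × 0.63 × 340) = 0.06920; exp(−0.06920) = 0.9331.
C = 0.3003 × 0.9331 = 0.280 kg/m³.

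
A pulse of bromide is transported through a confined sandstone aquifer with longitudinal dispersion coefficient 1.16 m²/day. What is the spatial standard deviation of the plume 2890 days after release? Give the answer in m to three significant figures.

81.9 m

Dispersive spreading gives a Gaussian with σ² = 2Dt; advection only shifts the center.
σ = √(2 × 1.16 × 2890) = 81.9 m.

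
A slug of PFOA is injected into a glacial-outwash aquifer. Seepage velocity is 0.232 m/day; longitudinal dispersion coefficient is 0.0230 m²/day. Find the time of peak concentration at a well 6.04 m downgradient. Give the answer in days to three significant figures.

25.6 days

For the 1D instantaneous-source solution, setting ∂C/∂t = 0 at fixed x gives v²t² + 2Dt − x² = 0, so t = (√(D² + v²x²) − D)/v².
√(D² + v²x²) = √(0.0230² + 0.232² × 6.04²) = 1.401; v² = 0.053824.
t = (1.401 − 0.0230)/0.053824 = 25.6 days (vs. the pure-advection estimate x/v = 26.0 d).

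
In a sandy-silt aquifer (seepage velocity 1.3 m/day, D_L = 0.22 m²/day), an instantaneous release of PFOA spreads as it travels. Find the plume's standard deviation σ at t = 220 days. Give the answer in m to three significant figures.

Dispersive spreading gives a Gaussian with σ² = 2Dt; advection only shifts the center.
σ = √(2 × 0.22 × 220) = 9.84 m.

9.84 m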